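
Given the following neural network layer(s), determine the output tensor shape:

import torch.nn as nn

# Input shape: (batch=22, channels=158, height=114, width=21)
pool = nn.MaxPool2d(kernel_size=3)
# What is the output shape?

Input shape: (22, 158, 114, 21)
Output shape: (22, 158, 38, 7)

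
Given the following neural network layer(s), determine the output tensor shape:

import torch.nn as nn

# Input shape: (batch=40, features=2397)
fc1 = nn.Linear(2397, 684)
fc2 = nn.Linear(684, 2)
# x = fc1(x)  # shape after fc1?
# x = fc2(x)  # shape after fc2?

Input shape: (40, 2397)
  -> after fc1: (40, 684)
Output shape: (40, 2)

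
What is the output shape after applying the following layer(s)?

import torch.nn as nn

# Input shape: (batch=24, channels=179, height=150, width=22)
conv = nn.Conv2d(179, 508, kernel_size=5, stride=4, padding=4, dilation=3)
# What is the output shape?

Input shape: (24, 179, 150, 22)
Output shape: (24, 508, 37, 5)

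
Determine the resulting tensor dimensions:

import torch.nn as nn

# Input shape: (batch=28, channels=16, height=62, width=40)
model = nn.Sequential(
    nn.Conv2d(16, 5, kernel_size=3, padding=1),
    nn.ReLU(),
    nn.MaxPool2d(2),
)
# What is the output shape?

Input shape: (28, 16, 62, 40)
  -> after Conv2d: (28, 5, 62, 40)
  -> after ReLU: (28, 5, 62, 40)
Output shape: (28, 5, 31, 20)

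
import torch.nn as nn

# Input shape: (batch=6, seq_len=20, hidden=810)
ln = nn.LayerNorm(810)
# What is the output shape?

Input shape: (6, 20, 810)
Output shape: (6, 20, 810)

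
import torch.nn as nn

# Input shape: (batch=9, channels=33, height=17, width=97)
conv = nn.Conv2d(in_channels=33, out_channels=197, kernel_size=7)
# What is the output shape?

Input shape: (9, 33, 17, 97)
Output shape: (9, 197, 11, 91)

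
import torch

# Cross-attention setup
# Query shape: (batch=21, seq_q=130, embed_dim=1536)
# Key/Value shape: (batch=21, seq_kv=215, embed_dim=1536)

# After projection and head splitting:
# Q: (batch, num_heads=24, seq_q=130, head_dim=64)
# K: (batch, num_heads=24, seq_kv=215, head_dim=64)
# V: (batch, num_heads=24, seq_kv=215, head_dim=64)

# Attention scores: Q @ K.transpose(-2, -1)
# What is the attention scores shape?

Input shape: (21, 130, 1536)
Output shape: (21, 24, 130, 215)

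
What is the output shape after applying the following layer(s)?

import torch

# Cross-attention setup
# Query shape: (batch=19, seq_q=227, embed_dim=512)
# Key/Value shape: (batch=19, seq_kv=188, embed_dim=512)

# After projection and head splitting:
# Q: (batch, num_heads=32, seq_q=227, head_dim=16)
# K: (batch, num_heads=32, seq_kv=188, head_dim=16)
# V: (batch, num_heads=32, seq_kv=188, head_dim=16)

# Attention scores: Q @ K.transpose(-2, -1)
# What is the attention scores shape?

Input shape: (19, 227, 512)
Output shape: (19, 32, 227, 188)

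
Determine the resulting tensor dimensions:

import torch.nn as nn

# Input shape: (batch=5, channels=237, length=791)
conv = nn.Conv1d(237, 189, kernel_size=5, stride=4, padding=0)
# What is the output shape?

Input shape: (5, 237, 791)
Output shape: (5, 189, 197)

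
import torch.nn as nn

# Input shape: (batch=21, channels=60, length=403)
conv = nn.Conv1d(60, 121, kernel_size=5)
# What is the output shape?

Input shape: (21, 60, 403)
Output shape: (21, 121, 399)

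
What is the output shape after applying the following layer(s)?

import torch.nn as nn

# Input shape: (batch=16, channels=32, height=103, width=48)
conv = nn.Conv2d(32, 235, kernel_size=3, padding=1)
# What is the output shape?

Input shape: (16, 32, 103, 48)
Output shape: (16, 235, 103, 48)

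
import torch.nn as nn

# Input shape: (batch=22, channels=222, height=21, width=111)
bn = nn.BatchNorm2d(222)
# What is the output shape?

Input shape: (22, 222, 21, 111)
Output shape: (22, 222, 21, 111)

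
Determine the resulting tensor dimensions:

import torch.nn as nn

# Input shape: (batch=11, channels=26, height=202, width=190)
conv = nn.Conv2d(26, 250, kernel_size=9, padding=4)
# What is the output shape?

Input shape: (11, 26, 202, 190)
Output shape: (11, 250, 202, 190)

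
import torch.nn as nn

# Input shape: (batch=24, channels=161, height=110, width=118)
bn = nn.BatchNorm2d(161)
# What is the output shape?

Input shape: (24, 161, 110, 118)
Output shape: (24, 161, 110, 118)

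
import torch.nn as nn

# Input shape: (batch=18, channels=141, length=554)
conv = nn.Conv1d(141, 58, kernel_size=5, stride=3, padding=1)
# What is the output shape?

Input shape: (18, 141, 554)
Output shape: (18, 58, 184)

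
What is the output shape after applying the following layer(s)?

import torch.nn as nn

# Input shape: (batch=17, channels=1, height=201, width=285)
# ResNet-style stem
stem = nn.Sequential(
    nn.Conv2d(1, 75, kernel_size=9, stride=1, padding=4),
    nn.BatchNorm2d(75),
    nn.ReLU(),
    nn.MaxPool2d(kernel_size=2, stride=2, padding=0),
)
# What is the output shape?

Input shape: (17, 1, 201, 285)
  -> after Conv2d 9x9 stride=1: (17, 75, 201, 285)
Output shape: (17, 75, 100, 142)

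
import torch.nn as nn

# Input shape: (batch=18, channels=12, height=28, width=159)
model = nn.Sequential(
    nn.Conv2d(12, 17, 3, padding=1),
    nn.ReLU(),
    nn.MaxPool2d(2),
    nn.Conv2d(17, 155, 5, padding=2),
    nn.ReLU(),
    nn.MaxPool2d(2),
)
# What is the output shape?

Input shape: (18, 12, 28, 159)
  -> after first Conv2d: (18, 17, 28, 159)
  -> after first MaxPool2d: (18, 17, 14, 79)
  -> after second Conv2d: (18, 155, 14, 79)
Output shape: (18, 155, 7, 39)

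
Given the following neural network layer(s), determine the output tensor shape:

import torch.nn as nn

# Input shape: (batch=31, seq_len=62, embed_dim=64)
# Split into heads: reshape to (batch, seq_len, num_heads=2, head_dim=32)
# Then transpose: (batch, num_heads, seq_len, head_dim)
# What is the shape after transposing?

Input shape: (31, 62, 64)
  -> after reshape: (31, 62, 2, 32)
Output shape: (31, 2, 62, 32)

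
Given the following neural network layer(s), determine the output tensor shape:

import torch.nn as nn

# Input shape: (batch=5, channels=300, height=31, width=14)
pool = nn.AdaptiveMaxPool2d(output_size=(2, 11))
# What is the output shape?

Input shape: (5, 300, 31, 14)
Output shape: (5, 300, 2, 11)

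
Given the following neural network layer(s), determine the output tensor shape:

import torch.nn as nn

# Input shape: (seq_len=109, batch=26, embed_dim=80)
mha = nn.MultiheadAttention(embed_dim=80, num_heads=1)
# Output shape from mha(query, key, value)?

Input shape: (109, 26, 80)
Output shape: (109, 26, 80)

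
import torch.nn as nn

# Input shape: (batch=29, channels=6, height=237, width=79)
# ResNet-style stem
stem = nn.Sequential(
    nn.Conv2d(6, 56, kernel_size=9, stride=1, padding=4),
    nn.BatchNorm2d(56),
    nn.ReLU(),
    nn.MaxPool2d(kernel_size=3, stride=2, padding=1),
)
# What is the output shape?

Input shape: (29, 6, 237, 79)
  -> after Conv2d 9x9 stride=1: (29, 56, 237, 79)
Output shape: (29, 56, 119, 40)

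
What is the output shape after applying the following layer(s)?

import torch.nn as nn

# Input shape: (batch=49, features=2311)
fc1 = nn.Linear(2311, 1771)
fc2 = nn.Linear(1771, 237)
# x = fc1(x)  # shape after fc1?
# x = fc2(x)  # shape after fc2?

Input shape: (49, 2311)
  -> after fc1: (49, 1771)
Output shape: (49, 237)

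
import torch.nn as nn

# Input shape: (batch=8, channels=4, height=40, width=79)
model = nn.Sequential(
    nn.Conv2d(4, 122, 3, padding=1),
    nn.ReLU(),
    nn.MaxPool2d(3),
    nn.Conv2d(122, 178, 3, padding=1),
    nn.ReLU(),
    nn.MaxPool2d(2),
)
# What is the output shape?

Input shape: (8, 4, 40, 79)
  -> after first Conv2d: (8, 122, 40, 79)
  -> after first MaxPool2d: (8, 122, 13, 26)
  -> after second Conv2d: (8, 178, 13, 26)
Output shape: (8, 178, 6, 13)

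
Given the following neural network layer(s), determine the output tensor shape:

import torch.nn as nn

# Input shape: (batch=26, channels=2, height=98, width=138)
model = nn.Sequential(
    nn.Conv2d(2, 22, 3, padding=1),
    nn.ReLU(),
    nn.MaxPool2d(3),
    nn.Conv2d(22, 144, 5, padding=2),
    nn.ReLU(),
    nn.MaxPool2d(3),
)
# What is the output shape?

Input shape: (26, 2, 98, 138)
  -> after first Conv2d: (26, 22, 98, 138)
  -> after first MaxPool2d: (26, 22, 32, 46)
  -> after second Conv2d: (26, 144, 32, 46)
Output shape: (26, 144, 10, 15)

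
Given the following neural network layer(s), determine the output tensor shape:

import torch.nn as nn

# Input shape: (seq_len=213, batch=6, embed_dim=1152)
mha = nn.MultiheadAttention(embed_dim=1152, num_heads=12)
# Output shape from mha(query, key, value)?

Input shape: (213, 6, 1152)
Output shape: (213, 6, 1152)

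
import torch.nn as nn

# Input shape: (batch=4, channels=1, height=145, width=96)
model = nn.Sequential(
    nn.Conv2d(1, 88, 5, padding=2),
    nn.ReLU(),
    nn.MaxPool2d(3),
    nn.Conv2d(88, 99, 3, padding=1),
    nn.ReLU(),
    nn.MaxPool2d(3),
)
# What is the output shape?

Input shape: (4, 1, 145, 96)
  -> after first Conv2d: (4, 88, 145, 96)
  -> after first MaxPool2d: (4, 88, 48, 32)
  -> after second Conv2d: (4, 99, 48, 32)
Output shape: (4, 99, 16, 10)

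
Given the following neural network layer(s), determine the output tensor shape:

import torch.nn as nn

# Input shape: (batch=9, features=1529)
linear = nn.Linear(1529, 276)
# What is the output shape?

Input shape: (9, 1529)
Output shape: (9, 276)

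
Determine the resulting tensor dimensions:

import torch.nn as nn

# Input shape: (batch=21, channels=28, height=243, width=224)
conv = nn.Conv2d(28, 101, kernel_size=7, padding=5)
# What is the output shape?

Input shape: (21, 28, 243, 224)
Output shape: (21, 101, 247, 228)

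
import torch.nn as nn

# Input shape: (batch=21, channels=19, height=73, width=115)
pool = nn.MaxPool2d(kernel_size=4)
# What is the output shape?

Input shape: (21, 19, 73, 115)
Output shape: (21, 19, 18, 28)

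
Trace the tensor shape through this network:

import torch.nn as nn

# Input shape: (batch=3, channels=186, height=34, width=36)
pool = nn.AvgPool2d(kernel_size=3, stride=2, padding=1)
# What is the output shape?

Input shape: (3, 186, 34, 36)
Output shape: (3, 186, 17, 18)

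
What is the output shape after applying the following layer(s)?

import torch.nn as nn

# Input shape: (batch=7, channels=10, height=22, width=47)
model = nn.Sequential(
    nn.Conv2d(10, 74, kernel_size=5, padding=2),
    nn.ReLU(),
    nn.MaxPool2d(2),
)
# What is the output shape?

Input shape: (7, 10, 22, 47)
  -> after Conv2d: (7, 74, 22, 47)
  -> after ReLU: (7, 74, 22, 47)
Output shape: (7, 74, 11, 23)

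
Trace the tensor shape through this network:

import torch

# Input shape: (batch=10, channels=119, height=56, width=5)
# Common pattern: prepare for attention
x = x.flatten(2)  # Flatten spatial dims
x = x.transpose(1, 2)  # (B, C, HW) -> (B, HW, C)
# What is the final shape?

Input shape: (10, 119, 56, 5)
  -> after flatten(2): (10, 119, 280)
Output shape: (10, 280, 119)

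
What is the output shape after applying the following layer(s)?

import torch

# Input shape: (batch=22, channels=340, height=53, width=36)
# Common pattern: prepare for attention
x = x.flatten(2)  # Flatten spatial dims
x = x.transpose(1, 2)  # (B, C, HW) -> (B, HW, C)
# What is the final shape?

Input shape: (22, 340, 53, 36)
  -> after flatten(2): (22, 340, 1908)
Output shape: (22, 1908, 340)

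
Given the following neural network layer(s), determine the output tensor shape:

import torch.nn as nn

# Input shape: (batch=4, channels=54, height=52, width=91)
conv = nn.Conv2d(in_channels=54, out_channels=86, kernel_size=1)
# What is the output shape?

Input shape: (4, 54, 52, 91)
Output shape: (4, 86, 52, 91)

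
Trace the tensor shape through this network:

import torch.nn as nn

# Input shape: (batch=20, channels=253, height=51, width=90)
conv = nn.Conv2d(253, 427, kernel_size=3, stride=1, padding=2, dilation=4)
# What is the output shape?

Input shape: (20, 253, 51, 90)
Output shape: (20, 427, 47, 86)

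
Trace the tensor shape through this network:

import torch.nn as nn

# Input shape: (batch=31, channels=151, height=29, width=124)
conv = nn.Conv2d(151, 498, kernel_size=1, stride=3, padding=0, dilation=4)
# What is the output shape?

Input shape: (31, 151, 29, 124)
Output shape: (31, 498, 10, 42)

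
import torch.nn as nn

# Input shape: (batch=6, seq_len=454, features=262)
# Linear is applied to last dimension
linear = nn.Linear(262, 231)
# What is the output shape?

Input shape: (6, 454, 262)
Output shape: (6, 454, 231)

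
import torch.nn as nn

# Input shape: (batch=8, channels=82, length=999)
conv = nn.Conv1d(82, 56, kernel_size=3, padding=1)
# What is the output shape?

Input shape: (8, 82, 999)
Output shape: (8, 56, 999)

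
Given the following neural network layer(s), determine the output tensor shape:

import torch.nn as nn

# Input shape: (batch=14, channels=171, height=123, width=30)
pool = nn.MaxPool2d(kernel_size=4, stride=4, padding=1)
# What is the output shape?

Input shape: (14, 171, 123, 30)
Output shape: (14, 171, 31, 8)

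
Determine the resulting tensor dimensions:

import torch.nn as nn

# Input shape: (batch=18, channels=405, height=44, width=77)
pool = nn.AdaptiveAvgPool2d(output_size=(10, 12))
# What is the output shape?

Input shape: (18, 405, 44, 77)
Output shape: (18, 405, 10, 12)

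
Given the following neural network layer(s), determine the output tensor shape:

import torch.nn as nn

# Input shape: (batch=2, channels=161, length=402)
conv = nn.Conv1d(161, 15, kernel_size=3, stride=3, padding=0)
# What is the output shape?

Input shape: (2, 161, 402)
Output shape: (2, 15, 134)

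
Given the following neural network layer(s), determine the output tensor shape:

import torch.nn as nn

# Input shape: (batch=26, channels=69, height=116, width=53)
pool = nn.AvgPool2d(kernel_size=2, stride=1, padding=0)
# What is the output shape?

Input shape: (26, 69, 116, 53)
Output shape: (26, 69, 115, 52)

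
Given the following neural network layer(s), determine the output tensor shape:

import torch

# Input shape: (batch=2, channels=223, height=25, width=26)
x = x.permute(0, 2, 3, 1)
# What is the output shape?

Input shape: (2, 223, 25, 26)
Output shape: (2, 25, 26, 223)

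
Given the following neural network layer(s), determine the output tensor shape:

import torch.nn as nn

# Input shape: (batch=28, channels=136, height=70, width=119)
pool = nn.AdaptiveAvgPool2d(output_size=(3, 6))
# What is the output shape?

Input shape: (28, 136, 70, 119)
Output shape: (28, 136, 3, 6)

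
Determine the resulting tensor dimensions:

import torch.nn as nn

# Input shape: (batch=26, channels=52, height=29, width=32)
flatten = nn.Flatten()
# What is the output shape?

Input shape: (26, 52, 29, 32)
Output shape: (26, 48256)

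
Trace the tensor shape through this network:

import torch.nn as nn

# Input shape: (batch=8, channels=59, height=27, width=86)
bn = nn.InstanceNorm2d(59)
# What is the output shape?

Input shape: (8, 59, 27, 86)
Output shape: (8, 59, 27, 86)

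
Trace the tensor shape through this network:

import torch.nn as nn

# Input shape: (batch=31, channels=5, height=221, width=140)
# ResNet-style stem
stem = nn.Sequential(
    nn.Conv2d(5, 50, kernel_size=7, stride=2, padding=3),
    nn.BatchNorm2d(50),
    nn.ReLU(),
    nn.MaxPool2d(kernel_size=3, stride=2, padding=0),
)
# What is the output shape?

Input shape: (31, 5, 221, 140)
  -> after Conv2d 7x7 stride=2: (31, 50, 111, 70)
Output shape: (31, 50, 55, 34)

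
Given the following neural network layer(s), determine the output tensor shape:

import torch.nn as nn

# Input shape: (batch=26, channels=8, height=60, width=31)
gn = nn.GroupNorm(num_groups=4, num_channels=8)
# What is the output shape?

Input shape: (26, 8, 60, 31)
Output shape: (26, 8, 60, 31)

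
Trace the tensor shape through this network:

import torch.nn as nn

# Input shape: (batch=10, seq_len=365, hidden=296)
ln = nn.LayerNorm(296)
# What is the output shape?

Input shape: (10, 365, 296)
Output shape: (10, 365, 296)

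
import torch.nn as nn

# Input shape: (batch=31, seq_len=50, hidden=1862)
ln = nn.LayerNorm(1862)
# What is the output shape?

Input shape: (31, 50, 1862)
Output shape: (31, 50, 1862)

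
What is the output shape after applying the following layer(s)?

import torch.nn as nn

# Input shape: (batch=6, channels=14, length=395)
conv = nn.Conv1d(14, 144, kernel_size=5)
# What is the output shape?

Input shape: (6, 14, 395)
Output shape: (6, 144, 391)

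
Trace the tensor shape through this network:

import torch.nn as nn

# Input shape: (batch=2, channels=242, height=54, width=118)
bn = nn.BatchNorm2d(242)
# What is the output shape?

Input shape: (2, 242, 54, 118)
Output shape: (2, 242, 54, 118)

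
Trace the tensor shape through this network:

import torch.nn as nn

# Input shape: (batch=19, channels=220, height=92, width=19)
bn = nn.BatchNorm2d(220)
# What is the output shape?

Input shape: (19, 220, 92, 19)
Output shape: (19, 220, 92, 19)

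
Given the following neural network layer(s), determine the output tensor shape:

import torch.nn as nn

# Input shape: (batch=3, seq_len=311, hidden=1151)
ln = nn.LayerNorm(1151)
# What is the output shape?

Input shape: (3, 311, 1151)
Output shape: (3, 311, 1151)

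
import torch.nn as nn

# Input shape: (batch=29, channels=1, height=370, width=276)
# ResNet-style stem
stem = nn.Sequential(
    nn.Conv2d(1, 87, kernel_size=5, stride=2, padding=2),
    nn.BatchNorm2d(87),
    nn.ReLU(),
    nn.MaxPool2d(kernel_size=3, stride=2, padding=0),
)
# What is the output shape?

Input shape: (29, 1, 370, 276)
  -> after Conv2d 5x5 stride=2: (29, 87, 185, 138)
Output shape: (29, 87, 92, 68)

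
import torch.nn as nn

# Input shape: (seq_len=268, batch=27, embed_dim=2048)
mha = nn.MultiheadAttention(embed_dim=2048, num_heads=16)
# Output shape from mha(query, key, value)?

Input shape: (268, 27, 2048)
Output shape: (268, 27, 2048)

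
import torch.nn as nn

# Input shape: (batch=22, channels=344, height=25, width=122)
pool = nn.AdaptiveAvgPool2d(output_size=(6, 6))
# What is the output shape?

Input shape: (22, 344, 25, 122)
Output shape: (22, 344, 6, 6)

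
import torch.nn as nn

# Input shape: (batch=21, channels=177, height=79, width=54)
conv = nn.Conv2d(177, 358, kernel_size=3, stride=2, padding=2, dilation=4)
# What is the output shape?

Input shape: (21, 177, 79, 54)
Output shape: (21, 358, 38, 25)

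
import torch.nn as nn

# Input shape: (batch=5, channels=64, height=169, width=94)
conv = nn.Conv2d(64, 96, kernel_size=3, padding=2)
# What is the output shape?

Input shape: (5, 64, 169, 94)
Output shape: (5, 96, 171, 96)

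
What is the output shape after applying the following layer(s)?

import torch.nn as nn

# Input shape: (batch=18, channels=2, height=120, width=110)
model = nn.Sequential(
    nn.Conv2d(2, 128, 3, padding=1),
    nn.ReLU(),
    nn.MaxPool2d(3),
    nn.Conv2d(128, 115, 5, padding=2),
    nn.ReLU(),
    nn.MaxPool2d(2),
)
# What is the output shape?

Input shape: (18, 2, 120, 110)
  -> after first Conv2d: (18, 128, 120, 110)
  -> after first MaxPool2d: (18, 128, 40, 36)
  -> after second Conv2d: (18, 115, 40, 36)
Output shape: (18, 115, 20, 18)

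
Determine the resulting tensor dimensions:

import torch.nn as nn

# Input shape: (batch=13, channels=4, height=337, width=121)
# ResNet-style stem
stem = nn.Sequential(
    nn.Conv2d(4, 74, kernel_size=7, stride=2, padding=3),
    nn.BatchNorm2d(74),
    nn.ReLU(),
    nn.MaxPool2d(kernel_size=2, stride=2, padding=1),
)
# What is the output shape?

Input shape: (13, 4, 337, 121)
  -> after Conv2d 7x7 stride=2: (13, 74, 169, 61)
Output shape: (13, 74, 85, 31)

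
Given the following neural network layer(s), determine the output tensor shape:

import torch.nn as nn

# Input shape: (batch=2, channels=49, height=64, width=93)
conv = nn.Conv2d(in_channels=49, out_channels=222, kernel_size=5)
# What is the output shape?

Input shape: (2, 49, 64, 93)
Output shape: (2, 222, 60, 89)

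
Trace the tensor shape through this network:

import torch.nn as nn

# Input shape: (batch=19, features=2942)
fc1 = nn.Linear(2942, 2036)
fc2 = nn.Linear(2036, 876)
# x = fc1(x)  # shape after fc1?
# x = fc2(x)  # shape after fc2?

Input shape: (19, 2942)
  -> after fc1: (19, 2036)
Output shape: (19, 876)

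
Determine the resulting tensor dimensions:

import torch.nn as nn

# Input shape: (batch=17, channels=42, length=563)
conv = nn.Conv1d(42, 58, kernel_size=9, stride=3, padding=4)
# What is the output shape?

Input shape: (17, 42, 563)
Output shape: (17, 58, 188)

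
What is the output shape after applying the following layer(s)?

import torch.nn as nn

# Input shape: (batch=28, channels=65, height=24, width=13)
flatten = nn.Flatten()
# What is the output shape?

Input shape: (28, 65, 24, 13)
Output shape: (28, 20280)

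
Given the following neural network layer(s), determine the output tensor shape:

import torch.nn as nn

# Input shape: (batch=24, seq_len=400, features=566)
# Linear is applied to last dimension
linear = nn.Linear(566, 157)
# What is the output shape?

Input shape: (24, 400, 566)
Output shape: (24, 400, 157)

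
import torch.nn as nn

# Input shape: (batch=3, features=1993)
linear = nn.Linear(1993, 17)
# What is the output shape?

Input shape: (3, 1993)
Output shape: (3, 17)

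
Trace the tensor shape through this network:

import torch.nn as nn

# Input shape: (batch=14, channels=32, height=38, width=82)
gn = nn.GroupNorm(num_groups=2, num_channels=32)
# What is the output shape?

Input shape: (14, 32, 38, 82)
Output shape: (14, 32, 38, 82)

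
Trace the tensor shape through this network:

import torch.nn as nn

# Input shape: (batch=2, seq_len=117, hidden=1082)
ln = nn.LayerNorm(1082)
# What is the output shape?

Input shape: (2, 117, 1082)
Output shape: (2, 117, 1082)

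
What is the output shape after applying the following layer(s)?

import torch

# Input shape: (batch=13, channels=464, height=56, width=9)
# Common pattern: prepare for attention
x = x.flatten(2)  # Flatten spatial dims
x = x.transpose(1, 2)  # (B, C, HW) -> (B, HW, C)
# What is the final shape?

Input shape: (13, 464, 56, 9)
  -> after flatten(2): (13, 464, 504)
Output shape: (13, 504, 464)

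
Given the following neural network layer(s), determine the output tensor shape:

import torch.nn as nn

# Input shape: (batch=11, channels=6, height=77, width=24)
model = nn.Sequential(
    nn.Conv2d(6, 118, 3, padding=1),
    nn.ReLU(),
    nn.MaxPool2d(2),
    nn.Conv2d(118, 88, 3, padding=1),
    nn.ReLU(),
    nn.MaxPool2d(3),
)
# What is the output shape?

Input shape: (11, 6, 77, 24)
  -> after first Conv2d: (11, 118, 77, 24)
  -> after first MaxPool2d: (11, 118, 38, 12)
  -> after second Conv2d: (11, 88, 38, 12)
Output shape: (11, 88, 12, 4)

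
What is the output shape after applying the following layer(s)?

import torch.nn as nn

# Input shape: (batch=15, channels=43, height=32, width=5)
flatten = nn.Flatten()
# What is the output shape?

Input shape: (15, 43, 32, 5)
Output shape: (15, 6880)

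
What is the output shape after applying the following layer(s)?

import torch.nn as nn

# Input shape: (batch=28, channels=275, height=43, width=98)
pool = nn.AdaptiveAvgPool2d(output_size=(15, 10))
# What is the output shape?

Input shape: (28, 275, 43, 98)
Output shape: (28, 275, 15, 10)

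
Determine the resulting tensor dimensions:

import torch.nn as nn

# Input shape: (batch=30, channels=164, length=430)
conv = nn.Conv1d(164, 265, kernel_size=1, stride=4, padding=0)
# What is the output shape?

Input shape: (30, 164, 430)
Output shape: (30, 265, 108)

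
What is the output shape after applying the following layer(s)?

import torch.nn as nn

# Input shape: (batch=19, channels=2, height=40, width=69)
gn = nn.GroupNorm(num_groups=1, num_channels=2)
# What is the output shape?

Input shape: (19, 2, 40, 69)
Output shape: (19, 2, 40, 69)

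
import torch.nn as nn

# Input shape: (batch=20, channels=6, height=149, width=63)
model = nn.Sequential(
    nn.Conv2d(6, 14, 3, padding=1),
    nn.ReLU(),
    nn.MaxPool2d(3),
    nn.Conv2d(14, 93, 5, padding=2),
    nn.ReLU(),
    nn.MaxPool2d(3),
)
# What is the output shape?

Input shape: (20, 6, 149, 63)
  -> after first Conv2d: (20, 14, 149, 63)
  -> after first MaxPool2d: (20, 14, 49, 21)
  -> after second Conv2d: (20, 93, 49, 21)
Output shape: (20, 93, 16, 7)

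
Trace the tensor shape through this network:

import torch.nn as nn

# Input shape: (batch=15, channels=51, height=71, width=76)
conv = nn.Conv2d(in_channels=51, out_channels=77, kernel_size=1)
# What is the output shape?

Input shape: (15, 51, 71, 76)
Output shape: (15, 77, 71, 76)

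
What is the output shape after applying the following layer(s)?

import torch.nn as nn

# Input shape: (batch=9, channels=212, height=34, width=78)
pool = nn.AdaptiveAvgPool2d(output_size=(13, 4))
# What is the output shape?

Input shape: (9, 212, 34, 78)
Output shape: (9, 212, 13, 4)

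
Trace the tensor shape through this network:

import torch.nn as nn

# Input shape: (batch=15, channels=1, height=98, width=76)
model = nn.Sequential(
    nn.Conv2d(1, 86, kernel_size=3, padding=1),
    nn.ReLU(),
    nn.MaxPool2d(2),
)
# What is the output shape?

Input shape: (15, 1, 98, 76)
  -> after Conv2d: (15, 86, 98, 76)
  -> after ReLU: (15, 86, 98, 76)
Output shape: (15, 86, 49, 38)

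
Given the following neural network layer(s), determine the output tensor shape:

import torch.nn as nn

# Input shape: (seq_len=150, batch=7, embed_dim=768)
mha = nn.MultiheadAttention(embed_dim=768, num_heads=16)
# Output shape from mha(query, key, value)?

Input shape: (150, 7, 768)
Output shape: (150, 7, 768)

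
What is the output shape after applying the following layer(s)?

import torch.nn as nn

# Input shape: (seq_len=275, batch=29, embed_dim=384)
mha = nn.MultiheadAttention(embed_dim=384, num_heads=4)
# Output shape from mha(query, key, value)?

Input shape: (275, 29, 384)
Output shape: (275, 29, 384)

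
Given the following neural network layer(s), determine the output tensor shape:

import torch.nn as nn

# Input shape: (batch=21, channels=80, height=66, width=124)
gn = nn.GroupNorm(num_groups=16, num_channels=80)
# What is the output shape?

Input shape: (21, 80, 66, 124)
Output shape: (21, 80, 66, 124)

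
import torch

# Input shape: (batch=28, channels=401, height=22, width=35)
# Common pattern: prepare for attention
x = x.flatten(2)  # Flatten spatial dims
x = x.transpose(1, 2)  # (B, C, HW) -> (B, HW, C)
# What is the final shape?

Input shape: (28, 401, 22, 35)
  -> after flatten(2): (28, 401, 770)
Output shape: (28, 770, 401)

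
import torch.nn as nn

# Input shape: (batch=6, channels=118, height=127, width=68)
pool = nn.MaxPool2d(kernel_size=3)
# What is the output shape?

Input shape: (6, 118, 127, 68)
Output shape: (6, 118, 42, 22)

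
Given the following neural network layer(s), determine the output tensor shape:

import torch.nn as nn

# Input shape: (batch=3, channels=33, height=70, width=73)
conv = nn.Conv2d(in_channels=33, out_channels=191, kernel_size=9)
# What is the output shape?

Input shape: (3, 33, 70, 73)
Output shape: (3, 191, 62, 65)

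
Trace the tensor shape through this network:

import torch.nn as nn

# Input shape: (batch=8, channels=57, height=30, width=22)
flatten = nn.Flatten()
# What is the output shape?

Input shape: (8, 57, 30, 22)
Output shape: (8, 37620)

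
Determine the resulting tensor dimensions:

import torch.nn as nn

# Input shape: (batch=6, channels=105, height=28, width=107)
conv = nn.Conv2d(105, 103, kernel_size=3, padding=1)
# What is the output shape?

Input shape: (6, 105, 28, 107)
Output shape: (6, 103, 28, 107)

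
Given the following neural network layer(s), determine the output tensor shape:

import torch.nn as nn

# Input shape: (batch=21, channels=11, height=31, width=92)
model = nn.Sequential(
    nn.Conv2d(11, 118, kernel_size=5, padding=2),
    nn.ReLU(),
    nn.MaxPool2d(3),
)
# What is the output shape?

Input shape: (21, 11, 31, 92)
  -> after Conv2d: (21, 118, 31, 92)
  -> after ReLU: (21, 118, 31, 92)
Output shape: (21, 118, 10, 30)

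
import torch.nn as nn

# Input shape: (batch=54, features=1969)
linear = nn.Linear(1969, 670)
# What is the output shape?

Input shape: (54, 1969)
Output shape: (54, 670)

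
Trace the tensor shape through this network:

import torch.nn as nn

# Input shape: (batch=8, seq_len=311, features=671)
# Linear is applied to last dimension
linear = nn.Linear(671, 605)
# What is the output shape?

Input shape: (8, 311, 671)
Output shape: (8, 311, 605)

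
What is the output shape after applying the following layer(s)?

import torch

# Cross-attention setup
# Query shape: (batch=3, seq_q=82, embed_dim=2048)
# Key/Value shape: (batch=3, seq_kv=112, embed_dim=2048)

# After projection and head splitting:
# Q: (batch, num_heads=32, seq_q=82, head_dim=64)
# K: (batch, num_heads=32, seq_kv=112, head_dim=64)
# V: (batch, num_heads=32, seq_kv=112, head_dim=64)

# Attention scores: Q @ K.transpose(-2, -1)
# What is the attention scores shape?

Input shape: (3, 82, 2048)
Output shape: (3, 32, 82, 112)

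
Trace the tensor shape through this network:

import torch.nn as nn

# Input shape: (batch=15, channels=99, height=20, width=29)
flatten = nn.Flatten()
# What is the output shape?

Input shape: (15, 99, 20, 29)
Output shape: (15, 57420)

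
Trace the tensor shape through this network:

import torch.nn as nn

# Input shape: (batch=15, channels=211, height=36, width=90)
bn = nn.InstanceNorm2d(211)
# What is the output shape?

Input shape: (15, 211, 36, 90)
Output shape: (15, 211, 36, 90)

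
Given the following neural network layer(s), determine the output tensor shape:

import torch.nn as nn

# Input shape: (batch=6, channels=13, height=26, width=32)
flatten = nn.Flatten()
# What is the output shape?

Input shape: (6, 13, 26, 32)
Output shape: (6, 10816)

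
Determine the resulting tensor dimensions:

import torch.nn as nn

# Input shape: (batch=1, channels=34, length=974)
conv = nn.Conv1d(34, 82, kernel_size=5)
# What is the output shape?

Input shape: (1, 34, 974)
Output shape: (1, 82, 970)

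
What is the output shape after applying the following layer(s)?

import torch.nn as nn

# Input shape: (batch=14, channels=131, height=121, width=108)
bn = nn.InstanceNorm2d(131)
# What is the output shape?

Input shape: (14, 131, 121, 108)
Output shape: (14, 131, 121, 108)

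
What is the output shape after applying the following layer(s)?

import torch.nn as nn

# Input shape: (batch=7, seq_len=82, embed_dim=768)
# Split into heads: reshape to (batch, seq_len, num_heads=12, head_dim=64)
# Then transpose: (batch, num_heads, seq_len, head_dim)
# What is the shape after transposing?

Input shape: (7, 82, 768)
  -> after reshape: (7, 82, 12, 64)
Output shape: (7, 12, 82, 64)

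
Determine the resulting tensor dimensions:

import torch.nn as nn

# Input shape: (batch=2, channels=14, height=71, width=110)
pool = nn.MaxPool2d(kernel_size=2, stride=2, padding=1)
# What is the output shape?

Input shape: (2, 14, 71, 110)
Output shape: (2, 14, 36, 56)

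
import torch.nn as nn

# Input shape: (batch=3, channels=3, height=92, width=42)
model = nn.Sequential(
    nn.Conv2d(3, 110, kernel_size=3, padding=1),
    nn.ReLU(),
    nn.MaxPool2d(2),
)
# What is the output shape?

Input shape: (3, 3, 92, 42)
  -> after Conv2d: (3, 110, 92, 42)
  -> after ReLU: (3, 110, 92, 42)
Output shape: (3, 110, 46, 21)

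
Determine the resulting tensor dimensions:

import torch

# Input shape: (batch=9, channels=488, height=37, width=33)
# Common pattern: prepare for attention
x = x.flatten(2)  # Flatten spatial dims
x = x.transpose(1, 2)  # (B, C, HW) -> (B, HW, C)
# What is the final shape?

Input shape: (9, 488, 37, 33)
  -> after flatten(2): (9, 488, 1221)
Output shape: (9, 1221, 488)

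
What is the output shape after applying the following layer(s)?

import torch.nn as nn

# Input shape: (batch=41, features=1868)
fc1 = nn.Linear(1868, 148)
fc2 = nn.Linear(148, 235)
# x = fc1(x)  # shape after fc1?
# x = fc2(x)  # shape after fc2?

Input shape: (41, 1868)
  -> after fc1: (41, 148)
Output shape: (41, 235)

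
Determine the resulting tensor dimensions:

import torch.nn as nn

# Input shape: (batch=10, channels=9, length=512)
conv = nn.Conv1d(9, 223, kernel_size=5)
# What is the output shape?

Input shape: (10, 9, 512)
Output shape: (10, 223, 508)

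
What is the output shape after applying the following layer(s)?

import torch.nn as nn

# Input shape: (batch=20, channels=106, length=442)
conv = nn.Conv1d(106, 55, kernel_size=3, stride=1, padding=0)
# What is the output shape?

Input shape: (20, 106, 442)
Output shape: (20, 55, 440)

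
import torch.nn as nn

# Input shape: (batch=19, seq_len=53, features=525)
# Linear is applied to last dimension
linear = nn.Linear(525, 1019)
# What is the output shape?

Input shape: (19, 53, 525)
Output shape: (19, 53, 1019)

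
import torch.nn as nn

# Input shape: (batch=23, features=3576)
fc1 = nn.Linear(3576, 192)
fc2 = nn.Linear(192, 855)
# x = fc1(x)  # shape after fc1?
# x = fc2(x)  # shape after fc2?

Input shape: (23, 3576)
  -> after fc1: (23, 192)
Output shape: (23, 855)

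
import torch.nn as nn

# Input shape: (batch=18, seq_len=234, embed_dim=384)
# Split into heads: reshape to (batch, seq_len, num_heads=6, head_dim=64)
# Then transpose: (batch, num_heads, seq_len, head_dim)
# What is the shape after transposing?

Input shape: (18, 234, 384)
  -> after reshape: (18, 234, 6, 64)
Output shape: (18, 6, 234, 64)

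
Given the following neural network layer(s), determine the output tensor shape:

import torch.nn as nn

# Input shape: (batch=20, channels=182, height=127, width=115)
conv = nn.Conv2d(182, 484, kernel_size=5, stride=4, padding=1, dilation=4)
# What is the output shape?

Input shape: (20, 182, 127, 115)
Output shape: (20, 484, 29, 26)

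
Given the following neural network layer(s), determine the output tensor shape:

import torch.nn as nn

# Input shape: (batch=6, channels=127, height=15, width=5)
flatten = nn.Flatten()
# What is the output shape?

Input shape: (6, 127, 15, 5)
Output shape: (6, 9525)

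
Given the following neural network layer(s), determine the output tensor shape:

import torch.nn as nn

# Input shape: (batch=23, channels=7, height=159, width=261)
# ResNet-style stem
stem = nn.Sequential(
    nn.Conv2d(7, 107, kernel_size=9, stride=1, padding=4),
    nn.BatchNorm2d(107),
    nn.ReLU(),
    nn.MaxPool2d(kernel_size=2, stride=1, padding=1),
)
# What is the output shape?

Input shape: (23, 7, 159, 261)
  -> after Conv2d 9x9 stride=1: (23, 107, 159, 261)
Output shape: (23, 107, 160, 262)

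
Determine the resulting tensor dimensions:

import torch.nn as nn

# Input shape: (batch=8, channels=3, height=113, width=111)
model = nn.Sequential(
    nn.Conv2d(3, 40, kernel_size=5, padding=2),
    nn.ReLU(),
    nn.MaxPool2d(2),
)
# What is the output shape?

Input shape: (8, 3, 113, 111)
  -> after Conv2d: (8, 40, 113, 111)
  -> after ReLU: (8, 40, 113, 111)
Output shape: (8, 40, 56, 55)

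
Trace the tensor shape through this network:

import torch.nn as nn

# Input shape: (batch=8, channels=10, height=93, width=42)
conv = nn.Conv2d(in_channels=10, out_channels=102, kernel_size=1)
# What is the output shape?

Input shape: (8, 10, 93, 42)
Output shape: (8, 102, 93, 42)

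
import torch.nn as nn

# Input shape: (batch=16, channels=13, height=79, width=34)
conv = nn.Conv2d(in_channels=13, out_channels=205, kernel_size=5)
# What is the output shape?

Input shape: (16, 13, 79, 34)
Output shape: (16, 205, 75, 30)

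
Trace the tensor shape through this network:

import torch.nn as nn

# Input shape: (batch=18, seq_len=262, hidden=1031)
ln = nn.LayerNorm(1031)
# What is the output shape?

Input shape: (18, 262, 1031)
Output shape: (18, 262, 1031)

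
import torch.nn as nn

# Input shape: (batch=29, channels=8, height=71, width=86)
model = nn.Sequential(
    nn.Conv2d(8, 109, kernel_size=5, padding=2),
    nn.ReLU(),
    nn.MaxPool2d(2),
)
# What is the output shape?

Input shape: (29, 8, 71, 86)
  -> after Conv2d: (29, 109, 71, 86)
  -> after ReLU: (29, 109, 71, 86)
Output shape: (29, 109, 35, 43)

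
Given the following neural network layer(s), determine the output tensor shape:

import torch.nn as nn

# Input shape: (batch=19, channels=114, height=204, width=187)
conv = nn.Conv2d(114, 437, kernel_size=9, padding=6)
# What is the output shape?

Input shape: (19, 114, 204, 187)
Output shape: (19, 437, 208, 191)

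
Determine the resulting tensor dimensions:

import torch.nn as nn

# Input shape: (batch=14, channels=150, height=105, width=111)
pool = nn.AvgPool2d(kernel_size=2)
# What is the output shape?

Input shape: (14, 150, 105, 111)
Output shape: (14, 150, 52, 55)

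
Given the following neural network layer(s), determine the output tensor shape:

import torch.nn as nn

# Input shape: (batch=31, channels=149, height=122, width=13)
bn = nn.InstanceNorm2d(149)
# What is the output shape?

Input shape: (31, 149, 122, 13)
Output shape: (31, 149, 122, 13)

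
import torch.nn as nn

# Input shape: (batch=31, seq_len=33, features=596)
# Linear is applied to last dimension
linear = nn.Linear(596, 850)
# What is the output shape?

Input shape: (31, 33, 596)
Output shape: (31, 33, 850)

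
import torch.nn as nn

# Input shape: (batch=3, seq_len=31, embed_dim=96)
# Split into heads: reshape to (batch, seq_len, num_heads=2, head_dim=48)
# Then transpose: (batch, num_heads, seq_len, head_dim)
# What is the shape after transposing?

Input shape: (3, 31, 96)
  -> after reshape: (3, 31, 2, 48)
Output shape: (3, 2, 31, 48)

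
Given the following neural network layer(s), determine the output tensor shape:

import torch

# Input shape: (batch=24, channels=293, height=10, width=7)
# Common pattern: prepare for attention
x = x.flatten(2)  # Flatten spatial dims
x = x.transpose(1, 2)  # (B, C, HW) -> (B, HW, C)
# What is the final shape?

Input shape: (24, 293, 10, 7)
  -> after flatten(2): (24, 293, 70)
Output shape: (24, 70, 293)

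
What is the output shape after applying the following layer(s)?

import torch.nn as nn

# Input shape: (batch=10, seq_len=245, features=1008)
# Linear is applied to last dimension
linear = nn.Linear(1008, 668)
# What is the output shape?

Input shape: (10, 245, 1008)
Output shape: (10, 245, 668)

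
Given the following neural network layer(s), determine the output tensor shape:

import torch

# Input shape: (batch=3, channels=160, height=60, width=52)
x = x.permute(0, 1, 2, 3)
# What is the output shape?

Input shape: (3, 160, 60, 52)
Output shape: (3, 160, 60, 52)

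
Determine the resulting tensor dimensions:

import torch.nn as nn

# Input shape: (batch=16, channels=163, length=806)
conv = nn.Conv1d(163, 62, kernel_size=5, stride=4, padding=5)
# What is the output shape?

Input shape: (16, 163, 806)
Output shape: (16, 62, 203)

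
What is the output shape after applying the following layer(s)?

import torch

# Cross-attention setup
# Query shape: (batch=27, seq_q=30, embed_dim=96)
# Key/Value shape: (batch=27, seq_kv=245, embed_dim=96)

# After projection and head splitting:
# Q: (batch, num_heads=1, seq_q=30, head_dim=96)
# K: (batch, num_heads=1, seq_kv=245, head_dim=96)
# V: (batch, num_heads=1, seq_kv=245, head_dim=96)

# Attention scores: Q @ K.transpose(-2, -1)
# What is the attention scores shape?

Input shape: (27, 30, 96)
Output shape: (27, 1, 30, 245)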